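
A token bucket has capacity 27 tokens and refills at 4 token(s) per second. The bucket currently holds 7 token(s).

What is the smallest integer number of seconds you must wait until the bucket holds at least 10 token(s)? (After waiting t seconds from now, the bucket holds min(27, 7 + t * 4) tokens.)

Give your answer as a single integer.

Need 7 + t * 4 >= 10, so t >= 3/4.
Smallest integer t = ceil(3/4) = 1.

Answer: 1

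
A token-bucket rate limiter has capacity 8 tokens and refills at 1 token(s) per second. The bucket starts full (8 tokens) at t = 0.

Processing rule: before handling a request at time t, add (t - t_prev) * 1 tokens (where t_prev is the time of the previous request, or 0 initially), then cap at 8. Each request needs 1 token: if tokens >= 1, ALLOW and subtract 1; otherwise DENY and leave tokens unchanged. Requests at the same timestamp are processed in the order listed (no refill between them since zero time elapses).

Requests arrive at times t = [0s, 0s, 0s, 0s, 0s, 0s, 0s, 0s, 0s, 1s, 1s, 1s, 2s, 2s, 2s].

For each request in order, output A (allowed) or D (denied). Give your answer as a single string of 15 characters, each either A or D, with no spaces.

Answer: AAAAAAAADADDADD

Derivation:
Simulating step by step:
  req#1 t=0s: ALLOW
  req#2 t=0s: ALLOW
  req#3 t=0s: ALLOW
  req#4 t=0s: ALLOW
  req#5 t=0s: ALLOW
  req#6 t=0s: ALLOW
  req#7 t=0s: ALLOW
  req#8 t=0s: ALLOW
  req#9 t=0s: DENY
  req#10 t=1s: ALLOW
  req#11 t=1s: DENY
  req#12 t=1s: DENY
  req#13 t=2s: ALLOW
  req#14 t=2s: DENY
  req#15 t=2s: DENY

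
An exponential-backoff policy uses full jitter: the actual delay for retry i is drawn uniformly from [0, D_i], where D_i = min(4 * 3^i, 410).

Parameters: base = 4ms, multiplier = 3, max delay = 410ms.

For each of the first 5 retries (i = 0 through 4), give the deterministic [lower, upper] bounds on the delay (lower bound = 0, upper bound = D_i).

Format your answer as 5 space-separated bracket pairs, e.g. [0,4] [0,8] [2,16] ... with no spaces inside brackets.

Answer: [0,4] [0,12] [0,36] [0,108] [0,324]

Derivation:
Computing bounds per retry:
  i=0: D_i=min(4*3^0,410)=4, bounds=[0,4]
  i=1: D_i=min(4*3^1,410)=12, bounds=[0,12]
  i=2: D_i=min(4*3^2,410)=36, bounds=[0,36]
  i=3: D_i=min(4*3^3,410)=108, bounds=[0,108]
  i=4: D_i=min(4*3^4,410)=324, bounds=[0,324]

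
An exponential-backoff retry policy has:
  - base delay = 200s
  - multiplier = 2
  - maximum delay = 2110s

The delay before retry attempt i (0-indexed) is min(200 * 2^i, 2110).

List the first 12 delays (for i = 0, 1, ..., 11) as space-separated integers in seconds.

Answer: 200 400 800 1600 2110 2110 2110 2110 2110 2110 2110 2110

Derivation:
Computing each delay:
  i=0: min(200*2^0, 2110) = 200
  i=1: min(200*2^1, 2110) = 400
  i=2: min(200*2^2, 2110) = 800
  i=3: min(200*2^3, 2110) = 1600
  i=4: min(200*2^4, 2110) = 2110
  i=5: min(200*2^5, 2110) = 2110
  i=6: min(200*2^6, 2110) = 2110
  i=7: min(200*2^7, 2110) = 2110
  i=8: min(200*2^8, 2110) = 2110
  i=9: min(200*2^9, 2110) = 2110
  i=10: min(200*2^10, 2110) = 2110
  i=11: min(200*2^11, 2110) = 2110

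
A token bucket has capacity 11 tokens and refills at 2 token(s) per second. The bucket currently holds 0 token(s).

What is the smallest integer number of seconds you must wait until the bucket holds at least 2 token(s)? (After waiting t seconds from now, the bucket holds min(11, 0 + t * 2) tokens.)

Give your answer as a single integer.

Answer: 1

Derivation:
Need 0 + t * 2 >= 2, so t >= 2/2.
Smallest integer t = ceil(2/2) = 1.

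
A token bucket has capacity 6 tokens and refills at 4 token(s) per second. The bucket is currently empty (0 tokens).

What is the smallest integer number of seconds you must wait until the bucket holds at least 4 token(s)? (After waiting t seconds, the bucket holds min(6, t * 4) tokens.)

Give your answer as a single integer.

Answer: 1

Derivation:
Need t * 4 >= 4, so t >= 4/4.
Smallest integer t = ceil(4/4) = 1.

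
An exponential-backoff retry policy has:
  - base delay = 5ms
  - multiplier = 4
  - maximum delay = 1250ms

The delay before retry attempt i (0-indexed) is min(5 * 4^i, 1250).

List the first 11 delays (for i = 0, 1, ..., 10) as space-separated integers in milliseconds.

Answer: 5 20 80 320 1250 1250 1250 1250 1250 1250 1250

Derivation:
Computing each delay:
  i=0: min(5*4^0, 1250) = 5
  i=1: min(5*4^1, 1250) = 20
  i=2: min(5*4^2, 1250) = 80
  i=3: min(5*4^3, 1250) = 320
  i=4: min(5*4^4, 1250) = 1250
  i=5: min(5*4^5, 1250) = 1250
  i=6: min(5*4^6, 1250) = 1250
  i=7: min(5*4^7, 1250) = 1250
  i=8: min(5*4^8, 1250) = 1250
  i=9: min(5*4^9, 1250) = 1250
  i=10: min(5*4^10, 1250) = 1250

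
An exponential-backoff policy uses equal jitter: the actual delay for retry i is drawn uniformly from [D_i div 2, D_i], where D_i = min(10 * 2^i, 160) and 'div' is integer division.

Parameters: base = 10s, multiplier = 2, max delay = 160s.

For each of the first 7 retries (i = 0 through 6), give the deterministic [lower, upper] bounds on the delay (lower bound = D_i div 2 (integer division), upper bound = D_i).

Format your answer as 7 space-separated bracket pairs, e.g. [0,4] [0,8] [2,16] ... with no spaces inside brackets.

Answer: [5,10] [10,20] [20,40] [40,80] [80,160] [80,160] [80,160]

Derivation:
Computing bounds per retry:
  i=0: D_i=min(10*2^0,160)=10, bounds=[5,10]
  i=1: D_i=min(10*2^1,160)=20, bounds=[10,20]
  i=2: D_i=min(10*2^2,160)=40, bounds=[20,40]
  i=3: D_i=min(10*2^3,160)=80, bounds=[40,80]
  i=4: D_i=min(10*2^4,160)=160, bounds=[80,160]
  i=5: D_i=min(10*2^5,160)=160, bounds=[80,160]
  i=6: D_i=min(10*2^6,160)=160, bounds=[80,160]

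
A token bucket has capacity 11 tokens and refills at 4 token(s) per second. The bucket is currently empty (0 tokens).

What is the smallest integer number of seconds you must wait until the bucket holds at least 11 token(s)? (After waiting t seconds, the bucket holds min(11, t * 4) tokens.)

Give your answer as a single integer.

Answer: 3

Derivation:
Need t * 4 >= 11, so t >= 11/4.
Smallest integer t = ceil(11/4) = 3.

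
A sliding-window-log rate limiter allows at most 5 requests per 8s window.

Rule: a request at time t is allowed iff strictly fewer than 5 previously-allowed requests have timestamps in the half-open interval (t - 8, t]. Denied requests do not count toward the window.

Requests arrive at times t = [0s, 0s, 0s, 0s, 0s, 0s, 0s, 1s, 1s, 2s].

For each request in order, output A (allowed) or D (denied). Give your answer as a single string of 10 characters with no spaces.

Tracking allowed requests in the window:
  req#1 t=0s: ALLOW
  req#2 t=0s: ALLOW
  req#3 t=0s: ALLOW
  req#4 t=0s: ALLOW
  req#5 t=0s: ALLOW
  req#6 t=0s: DENY
  req#7 t=0s: DENY
  req#8 t=1s: DENY
  req#9 t=1s: DENY
  req#10 t=2s: DENY

Answer: AAAAADDDDD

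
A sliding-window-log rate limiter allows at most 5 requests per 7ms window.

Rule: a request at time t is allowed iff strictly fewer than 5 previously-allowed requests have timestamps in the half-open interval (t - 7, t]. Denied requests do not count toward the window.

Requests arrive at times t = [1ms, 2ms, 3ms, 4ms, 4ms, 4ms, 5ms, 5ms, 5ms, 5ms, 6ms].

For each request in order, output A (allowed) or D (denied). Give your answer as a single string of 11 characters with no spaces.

Tracking allowed requests in the window:
  req#1 t=1ms: ALLOW
  req#2 t=2ms: ALLOW
  req#3 t=3ms: ALLOW
  req#4 t=4ms: ALLOW
  req#5 t=4ms: ALLOW
  req#6 t=4ms: DENY
  req#7 t=5ms: DENY
  req#8 t=5ms: DENY
  req#9 t=5ms: DENY
  req#10 t=5ms: DENY
  req#11 t=6ms: DENY

Answer: AAAAADDDDDD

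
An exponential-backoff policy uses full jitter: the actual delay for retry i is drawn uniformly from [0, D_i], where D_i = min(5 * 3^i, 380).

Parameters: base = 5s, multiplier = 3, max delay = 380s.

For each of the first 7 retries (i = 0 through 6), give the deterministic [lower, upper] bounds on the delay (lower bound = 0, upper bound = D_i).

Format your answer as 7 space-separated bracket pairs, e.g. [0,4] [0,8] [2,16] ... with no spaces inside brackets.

Computing bounds per retry:
  i=0: D_i=min(5*3^0,380)=5, bounds=[0,5]
  i=1: D_i=min(5*3^1,380)=15, bounds=[0,15]
  i=2: D_i=min(5*3^2,380)=45, bounds=[0,45]
  i=3: D_i=min(5*3^3,380)=135, bounds=[0,135]
  i=4: D_i=min(5*3^4,380)=380, bounds=[0,380]
  i=5: D_i=min(5*3^5,380)=380, bounds=[0,380]
  i=6: D_i=min(5*3^6,380)=380, bounds=[0,380]

Answer: [0,5] [0,15] [0,45] [0,135] [0,380] [0,380] [0,380]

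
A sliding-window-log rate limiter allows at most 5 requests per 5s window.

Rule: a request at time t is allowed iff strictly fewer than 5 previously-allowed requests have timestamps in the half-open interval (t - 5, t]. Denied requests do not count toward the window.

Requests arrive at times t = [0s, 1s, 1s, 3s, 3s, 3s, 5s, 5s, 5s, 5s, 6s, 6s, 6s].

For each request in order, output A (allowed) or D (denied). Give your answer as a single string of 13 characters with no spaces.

Answer: AAAAADADDDAAD

Derivation:
Tracking allowed requests in the window:
  req#1 t=0s: ALLOW
  req#2 t=1s: ALLOW
  req#3 t=1s: ALLOW
  req#4 t=3s: ALLOW
  req#5 t=3s: ALLOW
  req#6 t=3s: DENY
  req#7 t=5s: ALLOW
  req#8 t=5s: DENY
  req#9 t=5s: DENY
  req#10 t=5s: DENY
  req#11 t=6s: ALLOW
  req#12 t=6s: ALLOW
  req#13 t=6s: DENY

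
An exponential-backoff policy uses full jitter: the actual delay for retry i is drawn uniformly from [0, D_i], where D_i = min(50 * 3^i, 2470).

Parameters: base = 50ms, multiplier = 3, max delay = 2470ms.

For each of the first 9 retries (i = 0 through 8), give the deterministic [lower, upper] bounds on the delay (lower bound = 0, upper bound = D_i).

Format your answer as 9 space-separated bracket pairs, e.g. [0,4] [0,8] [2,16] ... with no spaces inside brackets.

Computing bounds per retry:
  i=0: D_i=min(50*3^0,2470)=50, bounds=[0,50]
  i=1: D_i=min(50*3^1,2470)=150, bounds=[0,150]
  i=2: D_i=min(50*3^2,2470)=450, bounds=[0,450]
  i=3: D_i=min(50*3^3,2470)=1350, bounds=[0,1350]
  i=4: D_i=min(50*3^4,2470)=2470, bounds=[0,2470]
  i=5: D_i=min(50*3^5,2470)=2470, bounds=[0,2470]
  i=6: D_i=min(50*3^6,2470)=2470, bounds=[0,2470]
  i=7: D_i=min(50*3^7,2470)=2470, bounds=[0,2470]
  i=8: D_i=min(50*3^8,2470)=2470, bounds=[0,2470]

Answer: [0,50] [0,150] [0,450] [0,1350] [0,2470] [0,2470] [0,2470] [0,2470] [0,2470]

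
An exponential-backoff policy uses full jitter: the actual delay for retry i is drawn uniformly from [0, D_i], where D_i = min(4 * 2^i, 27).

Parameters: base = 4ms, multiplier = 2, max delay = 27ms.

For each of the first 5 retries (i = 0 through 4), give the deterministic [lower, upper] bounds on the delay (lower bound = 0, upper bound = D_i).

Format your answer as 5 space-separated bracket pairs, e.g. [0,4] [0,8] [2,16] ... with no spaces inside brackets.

Answer: [0,4] [0,8] [0,16] [0,27] [0,27]

Derivation:
Computing bounds per retry:
  i=0: D_i=min(4*2^0,27)=4, bounds=[0,4]
  i=1: D_i=min(4*2^1,27)=8, bounds=[0,8]
  i=2: D_i=min(4*2^2,27)=16, bounds=[0,16]
  i=3: D_i=min(4*2^3,27)=27, bounds=[0,27]
  i=4: D_i=min(4*2^4,27)=27, bounds=[0,27]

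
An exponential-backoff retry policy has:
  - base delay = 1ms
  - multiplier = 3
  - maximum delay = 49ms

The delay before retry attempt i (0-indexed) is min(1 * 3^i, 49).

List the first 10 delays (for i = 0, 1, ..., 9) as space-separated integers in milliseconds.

Computing each delay:
  i=0: min(1*3^0, 49) = 1
  i=1: min(1*3^1, 49) = 3
  i=2: min(1*3^2, 49) = 9
  i=3: min(1*3^3, 49) = 27
  i=4: min(1*3^4, 49) = 49
  i=5: min(1*3^5, 49) = 49
  i=6: min(1*3^6, 49) = 49
  i=7: min(1*3^7, 49) = 49
  i=8: min(1*3^8, 49) = 49
  i=9: min(1*3^9, 49) = 49

Answer: 1 3 9 27 49 49 49 49 49 49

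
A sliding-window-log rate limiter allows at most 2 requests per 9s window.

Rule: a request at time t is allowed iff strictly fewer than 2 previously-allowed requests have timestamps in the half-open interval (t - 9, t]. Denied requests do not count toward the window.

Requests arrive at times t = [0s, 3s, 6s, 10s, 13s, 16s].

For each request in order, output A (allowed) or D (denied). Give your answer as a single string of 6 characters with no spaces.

Tracking allowed requests in the window:
  req#1 t=0s: ALLOW
  req#2 t=3s: ALLOW
  req#3 t=6s: DENY
  req#4 t=10s: ALLOW
  req#5 t=13s: ALLOW
  req#6 t=16s: DENY

Answer: AADAAD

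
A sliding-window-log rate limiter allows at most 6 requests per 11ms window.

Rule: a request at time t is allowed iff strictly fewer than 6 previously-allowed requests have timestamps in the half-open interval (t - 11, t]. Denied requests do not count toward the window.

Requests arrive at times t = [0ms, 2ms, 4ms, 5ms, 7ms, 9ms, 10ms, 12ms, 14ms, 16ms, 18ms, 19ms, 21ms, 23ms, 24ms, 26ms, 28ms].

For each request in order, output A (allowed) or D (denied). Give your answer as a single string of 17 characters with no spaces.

Tracking allowed requests in the window:
  req#1 t=0ms: ALLOW
  req#2 t=2ms: ALLOW
  req#3 t=4ms: ALLOW
  req#4 t=5ms: ALLOW
  req#5 t=7ms: ALLOW
  req#6 t=9ms: ALLOW
  req#7 t=10ms: DENY
  req#8 t=12ms: ALLOW
  req#9 t=14ms: ALLOW
  req#10 t=16ms: ALLOW
  req#11 t=18ms: ALLOW
  req#12 t=19ms: ALLOW
  req#13 t=21ms: ALLOW
  req#14 t=23ms: ALLOW
  req#15 t=24ms: DENY
  req#16 t=26ms: ALLOW
  req#17 t=28ms: ALLOW

Answer: AAAAAADAAAAAAADAA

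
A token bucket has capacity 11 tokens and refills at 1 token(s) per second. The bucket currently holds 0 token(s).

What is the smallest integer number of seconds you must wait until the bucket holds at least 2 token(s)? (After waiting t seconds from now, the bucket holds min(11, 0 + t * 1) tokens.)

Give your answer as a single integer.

Need 0 + t * 1 >= 2, so t >= 2/1.
Smallest integer t = ceil(2/1) = 2.

Answer: 2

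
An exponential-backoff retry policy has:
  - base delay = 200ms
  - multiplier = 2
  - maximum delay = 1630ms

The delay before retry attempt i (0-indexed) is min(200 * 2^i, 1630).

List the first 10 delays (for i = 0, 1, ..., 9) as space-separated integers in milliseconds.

Computing each delay:
  i=0: min(200*2^0, 1630) = 200
  i=1: min(200*2^1, 1630) = 400
  i=2: min(200*2^2, 1630) = 800
  i=3: min(200*2^3, 1630) = 1600
  i=4: min(200*2^4, 1630) = 1630
  i=5: min(200*2^5, 1630) = 1630
  i=6: min(200*2^6, 1630) = 1630
  i=7: min(200*2^7, 1630) = 1630
  i=8: min(200*2^8, 1630) = 1630
  i=9: min(200*2^9, 1630) = 1630

Answer: 200 400 800 1600 1630 1630 1630 1630 1630 1630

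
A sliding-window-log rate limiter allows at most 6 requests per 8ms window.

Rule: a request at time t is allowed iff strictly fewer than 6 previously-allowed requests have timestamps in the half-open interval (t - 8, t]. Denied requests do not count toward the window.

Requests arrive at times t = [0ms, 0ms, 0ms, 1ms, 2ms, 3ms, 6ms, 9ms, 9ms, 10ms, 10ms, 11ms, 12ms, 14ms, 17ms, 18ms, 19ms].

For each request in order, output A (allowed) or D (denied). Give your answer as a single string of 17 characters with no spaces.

Tracking allowed requests in the window:
  req#1 t=0ms: ALLOW
  req#2 t=0ms: ALLOW
  req#3 t=0ms: ALLOW
  req#4 t=1ms: ALLOW
  req#5 t=2ms: ALLOW
  req#6 t=3ms: ALLOW
  req#7 t=6ms: DENY
  req#8 t=9ms: ALLOW
  req#9 t=9ms: ALLOW
  req#10 t=10ms: ALLOW
  req#11 t=10ms: ALLOW
  req#12 t=11ms: ALLOW
  req#13 t=12ms: ALLOW
  req#14 t=14ms: DENY
  req#15 t=17ms: ALLOW
  req#16 t=18ms: ALLOW
  req#17 t=19ms: ALLOW

Answer: AAAAAADAAAAAADAAA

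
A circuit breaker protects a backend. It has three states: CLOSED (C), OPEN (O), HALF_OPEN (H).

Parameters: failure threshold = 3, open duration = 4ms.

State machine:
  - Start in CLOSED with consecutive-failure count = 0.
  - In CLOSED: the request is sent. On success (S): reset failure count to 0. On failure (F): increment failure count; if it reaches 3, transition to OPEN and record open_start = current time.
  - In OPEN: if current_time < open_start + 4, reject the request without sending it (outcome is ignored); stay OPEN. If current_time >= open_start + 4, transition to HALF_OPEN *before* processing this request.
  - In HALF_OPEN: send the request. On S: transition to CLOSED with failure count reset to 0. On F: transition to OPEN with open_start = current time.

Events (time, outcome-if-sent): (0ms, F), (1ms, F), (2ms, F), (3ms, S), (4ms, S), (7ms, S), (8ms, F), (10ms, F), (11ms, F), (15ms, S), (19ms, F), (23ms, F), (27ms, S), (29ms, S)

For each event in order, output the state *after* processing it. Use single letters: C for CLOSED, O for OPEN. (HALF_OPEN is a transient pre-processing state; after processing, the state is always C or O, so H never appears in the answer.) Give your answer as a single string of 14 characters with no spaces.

State after each event:
  event#1 t=0ms outcome=F: state=CLOSED
  event#2 t=1ms outcome=F: state=CLOSED
  event#3 t=2ms outcome=F: state=OPEN
  event#4 t=3ms outcome=S: state=OPEN
  event#5 t=4ms outcome=S: state=OPEN
  event#6 t=7ms outcome=S: state=CLOSED
  event#7 t=8ms outcome=F: state=CLOSED
  event#8 t=10ms outcome=F: state=CLOSED
  event#9 t=11ms outcome=F: state=OPEN
  event#10 t=15ms outcome=S: state=CLOSED
  event#11 t=19ms outcome=F: state=CLOSED
  event#12 t=23ms outcome=F: state=CLOSED
  event#13 t=27ms outcome=S: state=CLOSED
  event#14 t=29ms outcome=S: state=CLOSED

Answer: CCOOOCCCOCCCCC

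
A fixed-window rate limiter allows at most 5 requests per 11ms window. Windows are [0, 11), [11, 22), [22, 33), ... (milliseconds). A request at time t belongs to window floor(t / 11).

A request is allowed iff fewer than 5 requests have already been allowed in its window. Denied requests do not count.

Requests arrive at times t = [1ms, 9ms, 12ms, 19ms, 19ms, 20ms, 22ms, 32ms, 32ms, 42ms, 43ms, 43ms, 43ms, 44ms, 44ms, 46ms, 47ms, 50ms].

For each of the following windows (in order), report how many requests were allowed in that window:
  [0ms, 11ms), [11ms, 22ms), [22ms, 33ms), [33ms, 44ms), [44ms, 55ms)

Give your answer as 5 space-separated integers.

Answer: 2 4 3 4 5

Derivation:
Processing requests:
  req#1 t=1ms (window 0): ALLOW
  req#2 t=9ms (window 0): ALLOW
  req#3 t=12ms (window 1): ALLOW
  req#4 t=19ms (window 1): ALLOW
  req#5 t=19ms (window 1): ALLOW
  req#6 t=20ms (window 1): ALLOW
  req#7 t=22ms (window 2): ALLOW
  req#8 t=32ms (window 2): ALLOW
  req#9 t=32ms (window 2): ALLOW
  req#10 t=42ms (window 3): ALLOW
  req#11 t=43ms (window 3): ALLOW
  req#12 t=43ms (window 3): ALLOW
  req#13 t=43ms (window 3): ALLOW
  req#14 t=44ms (window 4): ALLOW
  req#15 t=44ms (window 4): ALLOW
  req#16 t=46ms (window 4): ALLOW
  req#17 t=47ms (window 4): ALLOW
  req#18 t=50ms (window 4): ALLOW

Allowed counts by window: 2 4 3 4 5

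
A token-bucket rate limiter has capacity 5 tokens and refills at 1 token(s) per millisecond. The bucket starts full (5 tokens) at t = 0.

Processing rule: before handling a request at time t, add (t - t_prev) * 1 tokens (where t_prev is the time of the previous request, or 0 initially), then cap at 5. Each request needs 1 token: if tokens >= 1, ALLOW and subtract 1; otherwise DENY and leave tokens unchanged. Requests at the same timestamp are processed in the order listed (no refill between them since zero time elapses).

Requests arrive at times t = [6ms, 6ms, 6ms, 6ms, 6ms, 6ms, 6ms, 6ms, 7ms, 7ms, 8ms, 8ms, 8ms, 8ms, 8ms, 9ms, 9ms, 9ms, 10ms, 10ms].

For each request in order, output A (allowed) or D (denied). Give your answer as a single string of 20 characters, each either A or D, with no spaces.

Simulating step by step:
  req#1 t=6ms: ALLOW
  req#2 t=6ms: ALLOW
  req#3 t=6ms: ALLOW
  req#4 t=6ms: ALLOW
  req#5 t=6ms: ALLOW
  req#6 t=6ms: DENY
  req#7 t=6ms: DENY
  req#8 t=6ms: DENY
  req#9 t=7ms: ALLOW
  req#10 t=7ms: DENY
  req#11 t=8ms: ALLOW
  req#12 t=8ms: DENY
  req#13 t=8ms: DENY
  req#14 t=8ms: DENY
  req#15 t=8ms: DENY
  req#16 t=9ms: ALLOW
  req#17 t=9ms: DENY
  req#18 t=9ms: DENY
  req#19 t=10ms: ALLOW
  req#20 t=10ms: DENY

Answer: AAAAADDDADADDDDADDAD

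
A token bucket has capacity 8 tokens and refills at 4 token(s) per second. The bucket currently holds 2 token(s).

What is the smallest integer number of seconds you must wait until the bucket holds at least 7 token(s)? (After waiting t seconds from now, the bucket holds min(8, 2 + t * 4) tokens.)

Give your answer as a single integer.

Need 2 + t * 4 >= 7, so t >= 5/4.
Smallest integer t = ceil(5/4) = 2.

Answer: 2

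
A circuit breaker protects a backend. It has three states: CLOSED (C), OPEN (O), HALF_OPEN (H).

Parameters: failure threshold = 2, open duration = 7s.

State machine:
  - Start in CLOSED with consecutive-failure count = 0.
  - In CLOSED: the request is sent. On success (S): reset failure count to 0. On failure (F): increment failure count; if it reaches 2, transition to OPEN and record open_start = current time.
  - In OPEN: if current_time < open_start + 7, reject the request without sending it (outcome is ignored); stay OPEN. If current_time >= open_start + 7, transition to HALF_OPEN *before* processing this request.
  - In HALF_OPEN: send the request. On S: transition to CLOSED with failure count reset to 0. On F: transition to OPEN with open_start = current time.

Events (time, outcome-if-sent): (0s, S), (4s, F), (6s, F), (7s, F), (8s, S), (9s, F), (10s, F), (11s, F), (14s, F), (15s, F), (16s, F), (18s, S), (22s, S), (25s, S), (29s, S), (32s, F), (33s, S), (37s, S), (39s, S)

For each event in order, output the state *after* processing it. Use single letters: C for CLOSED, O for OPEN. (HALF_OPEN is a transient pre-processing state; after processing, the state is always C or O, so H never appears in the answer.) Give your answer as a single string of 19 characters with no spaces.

Answer: CCOOOOOOOOOOCCCCCCC

Derivation:
State after each event:
  event#1 t=0s outcome=S: state=CLOSED
  event#2 t=4s outcome=F: state=CLOSED
  event#3 t=6s outcome=F: state=OPEN
  event#4 t=7s outcome=F: state=OPEN
  event#5 t=8s outcome=S: state=OPEN
  event#6 t=9s outcome=F: state=OPEN
  event#7 t=10s outcome=F: state=OPEN
  event#8 t=11s outcome=F: state=OPEN
  event#9 t=14s outcome=F: state=OPEN
  event#10 t=15s outcome=F: state=OPEN
  event#11 t=16s outcome=F: state=OPEN
  event#12 t=18s outcome=S: state=OPEN
  event#13 t=22s outcome=S: state=CLOSED
  event#14 t=25s outcome=S: state=CLOSED
  event#15 t=29s outcome=S: state=CLOSED
  event#16 t=32s outcome=F: state=CLOSED
  event#17 t=33s outcome=S: state=CLOSED
  event#18 t=37s outcome=S: state=CLOSED
  event#19 t=39s outcome=S: state=CLOSED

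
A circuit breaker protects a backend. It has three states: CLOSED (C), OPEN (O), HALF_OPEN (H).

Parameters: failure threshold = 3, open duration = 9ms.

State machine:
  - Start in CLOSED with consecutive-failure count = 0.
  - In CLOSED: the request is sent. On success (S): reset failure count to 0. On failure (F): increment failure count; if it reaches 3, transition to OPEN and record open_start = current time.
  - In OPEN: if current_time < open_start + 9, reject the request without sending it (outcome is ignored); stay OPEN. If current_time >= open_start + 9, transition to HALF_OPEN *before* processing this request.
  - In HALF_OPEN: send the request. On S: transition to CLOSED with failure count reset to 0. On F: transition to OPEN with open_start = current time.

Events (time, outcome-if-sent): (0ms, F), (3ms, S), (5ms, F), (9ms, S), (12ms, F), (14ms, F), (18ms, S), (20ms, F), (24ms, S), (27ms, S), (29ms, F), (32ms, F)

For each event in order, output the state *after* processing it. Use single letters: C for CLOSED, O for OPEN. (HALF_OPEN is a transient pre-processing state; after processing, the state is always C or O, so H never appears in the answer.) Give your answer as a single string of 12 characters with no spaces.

State after each event:
  event#1 t=0ms outcome=F: state=CLOSED
  event#2 t=3ms outcome=S: state=CLOSED
  event#3 t=5ms outcome=F: state=CLOSED
  event#4 t=9ms outcome=S: state=CLOSED
  event#5 t=12ms outcome=F: state=CLOSED
  event#6 t=14ms outcome=F: state=CLOSED
  event#7 t=18ms outcome=S: state=CLOSED
  event#8 t=20ms outcome=F: state=CLOSED
  event#9 t=24ms outcome=S: state=CLOSED
  event#10 t=27ms outcome=S: state=CLOSED
  event#11 t=29ms outcome=F: state=CLOSED
  event#12 t=32ms outcome=F: state=CLOSED

Answer: CCCCCCCCCCCC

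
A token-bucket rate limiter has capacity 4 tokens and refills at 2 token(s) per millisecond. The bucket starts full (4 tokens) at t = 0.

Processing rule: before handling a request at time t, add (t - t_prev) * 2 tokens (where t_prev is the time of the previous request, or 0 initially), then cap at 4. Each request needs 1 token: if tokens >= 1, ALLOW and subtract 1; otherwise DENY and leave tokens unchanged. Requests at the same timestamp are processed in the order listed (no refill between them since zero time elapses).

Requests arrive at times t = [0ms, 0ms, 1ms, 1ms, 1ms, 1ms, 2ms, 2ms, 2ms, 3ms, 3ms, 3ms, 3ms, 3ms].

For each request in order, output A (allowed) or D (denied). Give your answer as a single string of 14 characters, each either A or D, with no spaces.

Simulating step by step:
  req#1 t=0ms: ALLOW
  req#2 t=0ms: ALLOW
  req#3 t=1ms: ALLOW
  req#4 t=1ms: ALLOW
  req#5 t=1ms: ALLOW
  req#6 t=1ms: ALLOW
  req#7 t=2ms: ALLOW
  req#8 t=2ms: ALLOW
  req#9 t=2ms: DENY
  req#10 t=3ms: ALLOW
  req#11 t=3ms: ALLOW
  req#12 t=3ms: DENY
  req#13 t=3ms: DENY
  req#14 t=3ms: DENY

Answer: AAAAAAAADAADDD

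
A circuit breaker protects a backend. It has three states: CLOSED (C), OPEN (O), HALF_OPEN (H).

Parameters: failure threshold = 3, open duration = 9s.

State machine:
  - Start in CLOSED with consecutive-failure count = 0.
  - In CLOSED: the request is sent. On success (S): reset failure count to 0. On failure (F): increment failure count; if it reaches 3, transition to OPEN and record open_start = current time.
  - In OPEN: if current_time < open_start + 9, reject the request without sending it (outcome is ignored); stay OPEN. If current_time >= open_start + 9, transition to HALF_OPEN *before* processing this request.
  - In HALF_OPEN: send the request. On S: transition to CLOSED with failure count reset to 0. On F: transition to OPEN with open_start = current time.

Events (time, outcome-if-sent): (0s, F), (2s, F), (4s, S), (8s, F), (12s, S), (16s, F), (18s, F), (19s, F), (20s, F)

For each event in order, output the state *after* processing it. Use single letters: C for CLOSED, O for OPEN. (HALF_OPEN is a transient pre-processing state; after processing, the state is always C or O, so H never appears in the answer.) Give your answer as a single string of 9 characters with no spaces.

State after each event:
  event#1 t=0s outcome=F: state=CLOSED
  event#2 t=2s outcome=F: state=CLOSED
  event#3 t=4s outcome=S: state=CLOSED
  event#4 t=8s outcome=F: state=CLOSED
  event#5 t=12s outcome=S: state=CLOSED
  event#6 t=16s outcome=F: state=CLOSED
  event#7 t=18s outcome=F: state=CLOSED
  event#8 t=19s outcome=F: state=OPEN
  event#9 t=20s outcome=F: state=OPEN

Answer: CCCCCCCOO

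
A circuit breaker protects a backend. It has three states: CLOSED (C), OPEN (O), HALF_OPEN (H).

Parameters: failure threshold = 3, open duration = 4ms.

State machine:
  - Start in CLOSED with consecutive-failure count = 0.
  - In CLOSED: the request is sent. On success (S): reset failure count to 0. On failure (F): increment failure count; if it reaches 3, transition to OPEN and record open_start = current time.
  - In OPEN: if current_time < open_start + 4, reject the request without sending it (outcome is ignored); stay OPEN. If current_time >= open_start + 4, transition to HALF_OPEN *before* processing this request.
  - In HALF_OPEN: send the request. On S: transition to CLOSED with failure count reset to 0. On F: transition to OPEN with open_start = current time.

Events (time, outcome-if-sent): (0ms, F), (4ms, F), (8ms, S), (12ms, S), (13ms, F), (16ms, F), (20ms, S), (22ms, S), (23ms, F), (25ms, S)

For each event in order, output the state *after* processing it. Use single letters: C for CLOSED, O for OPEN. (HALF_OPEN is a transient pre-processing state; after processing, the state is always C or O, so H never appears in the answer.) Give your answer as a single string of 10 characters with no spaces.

Answer: CCCCCCCCCC

Derivation:
State after each event:
  event#1 t=0ms outcome=F: state=CLOSED
  event#2 t=4ms outcome=F: state=CLOSED
  event#3 t=8ms outcome=S: state=CLOSED
  event#4 t=12ms outcome=S: state=CLOSED
  event#5 t=13ms outcome=F: state=CLOSED
  event#6 t=16ms outcome=F: state=CLOSED
  event#7 t=20ms outcome=S: state=CLOSED
  event#8 t=22ms outcome=S: state=CLOSED
  event#9 t=23ms outcome=F: state=CLOSED
  event#10 t=25ms outcome=S: state=CLOSED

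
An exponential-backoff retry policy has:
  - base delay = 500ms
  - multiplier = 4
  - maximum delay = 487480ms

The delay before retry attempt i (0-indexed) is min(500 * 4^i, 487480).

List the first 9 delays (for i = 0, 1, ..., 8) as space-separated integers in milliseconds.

Answer: 500 2000 8000 32000 128000 487480 487480 487480 487480

Derivation:
Computing each delay:
  i=0: min(500*4^0, 487480) = 500
  i=1: min(500*4^1, 487480) = 2000
  i=2: min(500*4^2, 487480) = 8000
  i=3: min(500*4^3, 487480) = 32000
  i=4: min(500*4^4, 487480) = 128000
  i=5: min(500*4^5, 487480) = 487480
  i=6: min(500*4^6, 487480) = 487480
  i=7: min(500*4^7, 487480) = 487480
  i=8: min(500*4^8, 487480) = 487480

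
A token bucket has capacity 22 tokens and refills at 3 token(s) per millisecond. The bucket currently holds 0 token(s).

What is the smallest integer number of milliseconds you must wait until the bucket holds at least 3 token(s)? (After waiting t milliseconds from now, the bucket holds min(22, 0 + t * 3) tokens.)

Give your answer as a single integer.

Answer: 1

Derivation:
Need 0 + t * 3 >= 3, so t >= 3/3.
Smallest integer t = ceil(3/3) = 1.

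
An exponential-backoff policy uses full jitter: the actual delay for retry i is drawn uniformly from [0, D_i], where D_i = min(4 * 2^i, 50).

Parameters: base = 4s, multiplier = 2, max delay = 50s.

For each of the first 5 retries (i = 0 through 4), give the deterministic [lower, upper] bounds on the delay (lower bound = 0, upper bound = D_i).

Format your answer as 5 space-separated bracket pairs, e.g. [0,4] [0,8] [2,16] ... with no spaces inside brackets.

Answer: [0,4] [0,8] [0,16] [0,32] [0,50]

Derivation:
Computing bounds per retry:
  i=0: D_i=min(4*2^0,50)=4, bounds=[0,4]
  i=1: D_i=min(4*2^1,50)=8, bounds=[0,8]
  i=2: D_i=min(4*2^2,50)=16, bounds=[0,16]
  i=3: D_i=min(4*2^3,50)=32, bounds=[0,32]
  i=4: D_i=min(4*2^4,50)=50, bounds=[0,50]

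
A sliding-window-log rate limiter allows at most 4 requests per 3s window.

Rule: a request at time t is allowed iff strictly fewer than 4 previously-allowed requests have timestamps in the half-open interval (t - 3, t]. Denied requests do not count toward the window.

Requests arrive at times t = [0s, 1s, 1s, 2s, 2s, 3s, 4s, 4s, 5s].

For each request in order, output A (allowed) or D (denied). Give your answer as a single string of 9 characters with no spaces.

Answer: AAAADAAAA

Derivation:
Tracking allowed requests in the window:
  req#1 t=0s: ALLOW
  req#2 t=1s: ALLOW
  req#3 t=1s: ALLOW
  req#4 t=2s: ALLOW
  req#5 t=2s: DENY
  req#6 t=3s: ALLOW
  req#7 t=4s: ALLOW
  req#8 t=4s: ALLOW
  req#9 t=5s: ALLOW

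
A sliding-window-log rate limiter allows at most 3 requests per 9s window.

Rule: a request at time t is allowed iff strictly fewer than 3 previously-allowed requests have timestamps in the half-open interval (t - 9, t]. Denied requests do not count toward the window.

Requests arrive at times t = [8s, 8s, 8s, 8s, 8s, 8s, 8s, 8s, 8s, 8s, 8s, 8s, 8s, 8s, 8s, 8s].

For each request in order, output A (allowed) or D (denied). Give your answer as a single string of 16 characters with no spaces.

Tracking allowed requests in the window:
  req#1 t=8s: ALLOW
  req#2 t=8s: ALLOW
  req#3 t=8s: ALLOW
  req#4 t=8s: DENY
  req#5 t=8s: DENY
  req#6 t=8s: DENY
  req#7 t=8s: DENY
  req#8 t=8s: DENY
  req#9 t=8s: DENY
  req#10 t=8s: DENY
  req#11 t=8s: DENY
  req#12 t=8s: DENY
  req#13 t=8s: DENY
  req#14 t=8s: DENY
  req#15 t=8s: DENY
  req#16 t=8s: DENY

Answer: AAADDDDDDDDDDDDD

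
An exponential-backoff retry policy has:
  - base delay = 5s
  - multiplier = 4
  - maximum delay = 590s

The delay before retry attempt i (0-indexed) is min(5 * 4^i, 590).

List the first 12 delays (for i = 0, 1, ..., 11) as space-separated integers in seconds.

Answer: 5 20 80 320 590 590 590 590 590 590 590 590

Derivation:
Computing each delay:
  i=0: min(5*4^0, 590) = 5
  i=1: min(5*4^1, 590) = 20
  i=2: min(5*4^2, 590) = 80
  i=3: min(5*4^3, 590) = 320
  i=4: min(5*4^4, 590) = 590
  i=5: min(5*4^5, 590) = 590
  i=6: min(5*4^6, 590) = 590
  i=7: min(5*4^7, 590) = 590
  i=8: min(5*4^8, 590) = 590
  i=9: min(5*4^9, 590) = 590
  i=10: min(5*4^10, 590) = 590
  i=11: min(5*4^11, 590) = 590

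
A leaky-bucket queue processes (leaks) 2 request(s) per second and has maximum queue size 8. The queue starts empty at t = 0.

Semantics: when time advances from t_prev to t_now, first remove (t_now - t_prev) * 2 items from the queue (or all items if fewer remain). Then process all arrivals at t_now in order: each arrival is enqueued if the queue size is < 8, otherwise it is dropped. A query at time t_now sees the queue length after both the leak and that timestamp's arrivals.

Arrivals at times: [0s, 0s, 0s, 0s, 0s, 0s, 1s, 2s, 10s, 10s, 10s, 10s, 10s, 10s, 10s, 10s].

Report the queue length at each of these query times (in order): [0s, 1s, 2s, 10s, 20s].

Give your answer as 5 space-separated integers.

Answer: 6 5 4 8 0

Derivation:
Queue lengths at query times:
  query t=0s: backlog = 6
  query t=1s: backlog = 5
  query t=2s: backlog = 4
  query t=10s: backlog = 8
  query t=20s: backlog = 0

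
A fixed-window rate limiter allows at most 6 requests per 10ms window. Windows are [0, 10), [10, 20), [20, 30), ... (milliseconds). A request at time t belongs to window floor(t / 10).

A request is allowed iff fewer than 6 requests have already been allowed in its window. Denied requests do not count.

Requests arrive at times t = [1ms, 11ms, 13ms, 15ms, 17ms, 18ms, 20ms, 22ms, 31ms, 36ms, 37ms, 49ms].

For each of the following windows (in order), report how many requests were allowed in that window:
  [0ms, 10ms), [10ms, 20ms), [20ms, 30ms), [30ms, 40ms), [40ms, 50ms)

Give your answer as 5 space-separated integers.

Processing requests:
  req#1 t=1ms (window 0): ALLOW
  req#2 t=11ms (window 1): ALLOW
  req#3 t=13ms (window 1): ALLOW
  req#4 t=15ms (window 1): ALLOW
  req#5 t=17ms (window 1): ALLOW
  req#6 t=18ms (window 1): ALLOW
  req#7 t=20ms (window 2): ALLOW
  req#8 t=22ms (window 2): ALLOW
  req#9 t=31ms (window 3): ALLOW
  req#10 t=36ms (window 3): ALLOW
  req#11 t=37ms (window 3): ALLOW
  req#12 t=49ms (window 4): ALLOW

Allowed counts by window: 1 5 2 3 1

Answer: 1 5 2 3 1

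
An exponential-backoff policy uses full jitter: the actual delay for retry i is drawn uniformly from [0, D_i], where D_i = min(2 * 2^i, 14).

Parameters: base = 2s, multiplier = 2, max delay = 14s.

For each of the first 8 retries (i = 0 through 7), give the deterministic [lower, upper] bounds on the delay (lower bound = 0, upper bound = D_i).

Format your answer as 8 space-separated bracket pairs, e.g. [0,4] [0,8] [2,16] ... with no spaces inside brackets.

Answer: [0,2] [0,4] [0,8] [0,14] [0,14] [0,14] [0,14] [0,14]

Derivation:
Computing bounds per retry:
  i=0: D_i=min(2*2^0,14)=2, bounds=[0,2]
  i=1: D_i=min(2*2^1,14)=4, bounds=[0,4]
  i=2: D_i=min(2*2^2,14)=8, bounds=[0,8]
  i=3: D_i=min(2*2^3,14)=14, bounds=[0,14]
  i=4: D_i=min(2*2^4,14)=14, bounds=[0,14]
  i=5: D_i=min(2*2^5,14)=14, bounds=[0,14]
  i=6: D_i=min(2*2^6,14)=14, bounds=[0,14]
  i=7: D_i=min(2*2^7,14)=14, bounds=[0,14]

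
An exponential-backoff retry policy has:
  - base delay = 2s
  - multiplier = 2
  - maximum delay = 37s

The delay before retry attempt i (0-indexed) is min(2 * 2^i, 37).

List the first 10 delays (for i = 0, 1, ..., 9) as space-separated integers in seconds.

Answer: 2 4 8 16 32 37 37 37 37 37

Derivation:
Computing each delay:
  i=0: min(2*2^0, 37) = 2
  i=1: min(2*2^1, 37) = 4
  i=2: min(2*2^2, 37) = 8
  i=3: min(2*2^3, 37) = 16
  i=4: min(2*2^4, 37) = 32
  i=5: min(2*2^5, 37) = 37
  i=6: min(2*2^6, 37) = 37
  i=7: min(2*2^7, 37) = 37
  i=8: min(2*2^8, 37) = 37
  i=9: min(2*2^9, 37) = 37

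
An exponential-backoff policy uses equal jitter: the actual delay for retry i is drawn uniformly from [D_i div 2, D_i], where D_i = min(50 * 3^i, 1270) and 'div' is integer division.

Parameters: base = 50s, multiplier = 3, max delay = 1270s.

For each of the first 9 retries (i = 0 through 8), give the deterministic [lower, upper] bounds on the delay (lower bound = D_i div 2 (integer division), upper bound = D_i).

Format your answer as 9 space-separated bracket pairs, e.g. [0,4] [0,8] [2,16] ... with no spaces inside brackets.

Computing bounds per retry:
  i=0: D_i=min(50*3^0,1270)=50, bounds=[25,50]
  i=1: D_i=min(50*3^1,1270)=150, bounds=[75,150]
  i=2: D_i=min(50*3^2,1270)=450, bounds=[225,450]
  i=3: D_i=min(50*3^3,1270)=1270, bounds=[635,1270]
  i=4: D_i=min(50*3^4,1270)=1270, bounds=[635,1270]
  i=5: D_i=min(50*3^5,1270)=1270, bounds=[635,1270]
  i=6: D_i=min(50*3^6,1270)=1270, bounds=[635,1270]
  i=7: D_i=min(50*3^7,1270)=1270, bounds=[635,1270]
  i=8: D_i=min(50*3^8,1270)=1270, bounds=[635,1270]

Answer: [25,50] [75,150] [225,450] [635,1270] [635,1270] [635,1270] [635,1270] [635,1270] [635,1270]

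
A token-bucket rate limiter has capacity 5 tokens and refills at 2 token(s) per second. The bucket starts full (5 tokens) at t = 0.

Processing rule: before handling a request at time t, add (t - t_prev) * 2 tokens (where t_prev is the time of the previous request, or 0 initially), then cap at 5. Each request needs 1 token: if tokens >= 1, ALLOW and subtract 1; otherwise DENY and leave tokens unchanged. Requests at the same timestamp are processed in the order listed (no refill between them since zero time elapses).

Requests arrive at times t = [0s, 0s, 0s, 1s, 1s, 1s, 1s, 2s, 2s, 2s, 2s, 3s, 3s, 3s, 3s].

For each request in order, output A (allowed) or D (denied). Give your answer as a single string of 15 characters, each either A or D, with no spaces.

Simulating step by step:
  req#1 t=0s: ALLOW
  req#2 t=0s: ALLOW
  req#3 t=0s: ALLOW
  req#4 t=1s: ALLOW
  req#5 t=1s: ALLOW
  req#6 t=1s: ALLOW
  req#7 t=1s: ALLOW
  req#8 t=2s: ALLOW
  req#9 t=2s: ALLOW
  req#10 t=2s: DENY
  req#11 t=2s: DENY
  req#12 t=3s: ALLOW
  req#13 t=3s: ALLOW
  req#14 t=3s: DENY
  req#15 t=3s: DENY

Answer: AAAAAAAAADDAADD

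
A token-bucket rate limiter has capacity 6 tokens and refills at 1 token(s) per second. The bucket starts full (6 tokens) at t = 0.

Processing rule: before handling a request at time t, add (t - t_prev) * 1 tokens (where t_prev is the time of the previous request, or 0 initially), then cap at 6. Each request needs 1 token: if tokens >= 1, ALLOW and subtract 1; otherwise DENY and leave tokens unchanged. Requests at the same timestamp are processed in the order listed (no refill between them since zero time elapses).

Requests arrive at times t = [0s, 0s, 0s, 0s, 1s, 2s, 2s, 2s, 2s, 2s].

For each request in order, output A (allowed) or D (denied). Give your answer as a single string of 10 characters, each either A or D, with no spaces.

Simulating step by step:
  req#1 t=0s: ALLOW
  req#2 t=0s: ALLOW
  req#3 t=0s: ALLOW
  req#4 t=0s: ALLOW
  req#5 t=1s: ALLOW
  req#6 t=2s: ALLOW
  req#7 t=2s: ALLOW
  req#8 t=2s: ALLOW
  req#9 t=2s: DENY
  req#10 t=2s: DENY

Answer: AAAAAAAADD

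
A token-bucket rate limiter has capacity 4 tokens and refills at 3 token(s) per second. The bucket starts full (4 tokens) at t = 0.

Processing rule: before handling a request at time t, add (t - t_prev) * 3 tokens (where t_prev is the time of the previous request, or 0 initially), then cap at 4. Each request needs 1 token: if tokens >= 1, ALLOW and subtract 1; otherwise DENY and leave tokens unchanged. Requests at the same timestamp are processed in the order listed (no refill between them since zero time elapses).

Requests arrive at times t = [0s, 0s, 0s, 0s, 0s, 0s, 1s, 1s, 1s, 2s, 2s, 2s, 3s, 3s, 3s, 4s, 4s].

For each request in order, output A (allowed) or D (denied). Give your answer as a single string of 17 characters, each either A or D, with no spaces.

Simulating step by step:
  req#1 t=0s: ALLOW
  req#2 t=0s: ALLOW
  req#3 t=0s: ALLOW
  req#4 t=0s: ALLOW
  req#5 t=0s: DENY
  req#6 t=0s: DENY
  req#7 t=1s: ALLOW
  req#8 t=1s: ALLOW
  req#9 t=1s: ALLOW
  req#10 t=2s: ALLOW
  req#11 t=2s: ALLOW
  req#12 t=2s: ALLOW
  req#13 t=3s: ALLOW
  req#14 t=3s: ALLOW
  req#15 t=3s: ALLOW
  req#16 t=4s: ALLOW
  req#17 t=4s: ALLOW

Answer: AAAADDAAAAAAAAAAA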